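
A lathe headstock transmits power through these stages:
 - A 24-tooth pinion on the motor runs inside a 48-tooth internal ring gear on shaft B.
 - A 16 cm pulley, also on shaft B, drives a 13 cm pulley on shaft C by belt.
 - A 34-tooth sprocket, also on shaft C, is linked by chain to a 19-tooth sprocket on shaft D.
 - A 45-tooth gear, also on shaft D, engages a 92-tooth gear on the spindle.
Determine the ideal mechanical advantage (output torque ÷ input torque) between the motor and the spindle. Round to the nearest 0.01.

1.86

Each stage contributes driven/driver: internal gear 48/24 = 2, belt 13/16 = 0.8125, chain 19/34 = 0.55882, gear mesh 92/45 = 2.0444.
Overall: 2 × 0.8125 × 0.55882 × 2.0444 = 1.8565.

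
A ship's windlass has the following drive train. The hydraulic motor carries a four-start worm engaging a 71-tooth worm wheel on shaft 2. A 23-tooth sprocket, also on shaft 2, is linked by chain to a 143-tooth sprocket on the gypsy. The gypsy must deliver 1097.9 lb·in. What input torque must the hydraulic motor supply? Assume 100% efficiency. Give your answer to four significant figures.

Overall ratio R = 17.75 × 6.2174 = 110.36.
Input torque = output torque / R = 1097.9 / 110.36 = 9.9485 lb·in.

9.948 lb·in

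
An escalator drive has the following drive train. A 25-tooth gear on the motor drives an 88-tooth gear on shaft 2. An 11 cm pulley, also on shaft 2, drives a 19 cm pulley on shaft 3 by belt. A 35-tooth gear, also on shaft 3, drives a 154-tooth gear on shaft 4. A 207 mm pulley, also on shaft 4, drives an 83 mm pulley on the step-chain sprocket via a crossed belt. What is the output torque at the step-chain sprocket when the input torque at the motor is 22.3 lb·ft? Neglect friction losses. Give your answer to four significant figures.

After the gear mesh (88/25): 22.3 × 3.52 = 78.496 lb·ft
After the belt (19/11): 78.496 × 1.7273 = 135.58 lb·ft
After the gear mesh (154/35): 135.58 × 4.4 = 596.57 lb·ft
After the belt (83/207): 596.57 × 0.40097 = 239.2 lb·ft

239.2 lb·ft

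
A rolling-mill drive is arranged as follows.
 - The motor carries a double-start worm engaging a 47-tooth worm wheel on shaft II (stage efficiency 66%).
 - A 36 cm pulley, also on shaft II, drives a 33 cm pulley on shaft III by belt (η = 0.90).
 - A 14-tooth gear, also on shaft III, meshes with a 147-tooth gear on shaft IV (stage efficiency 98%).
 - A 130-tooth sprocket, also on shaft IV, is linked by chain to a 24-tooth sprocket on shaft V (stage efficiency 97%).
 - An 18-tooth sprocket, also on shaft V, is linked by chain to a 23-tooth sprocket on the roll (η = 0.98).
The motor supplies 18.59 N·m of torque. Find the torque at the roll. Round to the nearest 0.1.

After the worm (47/2): 18.59 × 23.5 × 0.66 = 288.33 N·m
After the belt (33/36): 288.33 × 0.91667 × 0.90 = 237.87 N·m
After the gear mesh (147/14): 237.87 × 10.5 × 0.98 = 2447.7 N·m
After the chain (24/130): 2447.7 × 0.18462 × 0.97 = 438.33 N·m
After the chain (23/18): 438.33 × 1.2778 × 0.98 = 548.89 N·m

548.9 N·m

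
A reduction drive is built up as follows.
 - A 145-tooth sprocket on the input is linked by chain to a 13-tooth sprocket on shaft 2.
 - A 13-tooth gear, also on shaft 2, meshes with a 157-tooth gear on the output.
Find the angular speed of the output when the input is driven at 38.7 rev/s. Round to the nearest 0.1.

35.7 rev/s

the input → shaft 2 (chain, 13/145): 38.7 ÷ 0.089655 = 431.65 rev/s
shaft 2 → the output (gear mesh, 157/13): 431.65 ÷ 12.077 = 35.742 rev/s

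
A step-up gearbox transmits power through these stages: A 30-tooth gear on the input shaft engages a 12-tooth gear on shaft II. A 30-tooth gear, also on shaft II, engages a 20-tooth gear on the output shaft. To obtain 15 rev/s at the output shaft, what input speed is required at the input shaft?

Overall ratio R = 0.4 × 0.66667 = 0.26667.
Required input speed = output speed × R = 15 × 0.26667 = 4 rev/s.

4 rev/s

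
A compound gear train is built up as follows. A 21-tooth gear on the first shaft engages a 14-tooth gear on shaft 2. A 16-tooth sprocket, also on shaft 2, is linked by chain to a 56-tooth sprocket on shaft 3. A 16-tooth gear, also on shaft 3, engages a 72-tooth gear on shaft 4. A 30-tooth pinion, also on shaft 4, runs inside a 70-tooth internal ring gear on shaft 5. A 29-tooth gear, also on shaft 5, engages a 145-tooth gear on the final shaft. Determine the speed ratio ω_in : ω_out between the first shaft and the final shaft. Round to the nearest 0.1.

122.5

Each stage contributes driven/driver: gear mesh 14/21 = 0.66667, chain 56/16 = 3.5, gear mesh 72/16 = 4.5, internal gear 70/30 = 2.3333, gear mesh 145/29 = 5.
Overall: 0.66667 × 3.5 × 4.5 × 2.3333 × 5 = 122.5.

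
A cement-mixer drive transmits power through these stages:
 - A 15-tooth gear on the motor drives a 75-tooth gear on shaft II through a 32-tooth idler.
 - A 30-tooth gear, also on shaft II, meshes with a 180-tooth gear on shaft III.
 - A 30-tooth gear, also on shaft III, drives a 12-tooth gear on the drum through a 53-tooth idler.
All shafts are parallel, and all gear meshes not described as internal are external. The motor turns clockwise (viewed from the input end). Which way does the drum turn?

the motor → shaft II: driver → idler → driven is 2 external meshes, 2 reversals → CW.
shaft II → shaft III: external mesh, 1 reversal → CCW.
shaft III → the drum: driver → idler → driven is 2 external meshes, 2 reversals → CCW.
5 reversals in total — an odd number — so the drum turns opposite to the motor.

counterclockwise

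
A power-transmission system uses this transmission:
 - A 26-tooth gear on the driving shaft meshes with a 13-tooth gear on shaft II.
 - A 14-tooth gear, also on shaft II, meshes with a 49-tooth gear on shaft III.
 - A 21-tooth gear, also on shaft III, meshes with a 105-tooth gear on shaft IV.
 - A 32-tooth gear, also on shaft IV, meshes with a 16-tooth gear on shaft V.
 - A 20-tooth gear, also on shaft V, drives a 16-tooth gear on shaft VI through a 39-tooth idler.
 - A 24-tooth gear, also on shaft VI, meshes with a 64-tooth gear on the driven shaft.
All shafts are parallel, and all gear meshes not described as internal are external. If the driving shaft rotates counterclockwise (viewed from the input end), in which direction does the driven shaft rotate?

the driving shaft → shaft II: external mesh, 1 reversal → CW.
shaft II → shaft III: external mesh, 1 reversal → CCW.
shaft III → shaft IV: external mesh, 1 reversal → CW.
shaft IV → shaft V: external mesh, 1 reversal → CCW.
shaft V → shaft VI: driver → idler → driven is 2 external meshes, 2 reversals → CCW.
shaft VI → the driven shaft: external mesh, 1 reversal → CW.
7 reversals in total — an odd number — so the driven shaft turns opposite to the driving shaft.

clockwise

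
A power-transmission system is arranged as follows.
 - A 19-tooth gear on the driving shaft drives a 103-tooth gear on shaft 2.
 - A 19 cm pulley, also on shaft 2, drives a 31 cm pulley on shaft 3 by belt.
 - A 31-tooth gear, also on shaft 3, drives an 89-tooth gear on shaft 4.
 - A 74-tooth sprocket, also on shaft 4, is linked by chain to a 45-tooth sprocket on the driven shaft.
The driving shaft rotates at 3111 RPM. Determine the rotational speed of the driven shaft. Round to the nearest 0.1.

201.5 RPM

the driving shaft → shaft 2 (gear mesh, 103/19): 3111 ÷ 5.4211 = 573.87 RPM
shaft 2 → shaft 3 (belt, 31/19): 573.87 ÷ 1.6316 = 351.73 RPM
shaft 3 → shaft 4 (gear mesh, 89/31): 351.73 ÷ 2.871 = 122.51 RPM
shaft 4 → the driven shaft (chain, 45/74): 122.51 ÷ 0.60811 = 201.46 RPM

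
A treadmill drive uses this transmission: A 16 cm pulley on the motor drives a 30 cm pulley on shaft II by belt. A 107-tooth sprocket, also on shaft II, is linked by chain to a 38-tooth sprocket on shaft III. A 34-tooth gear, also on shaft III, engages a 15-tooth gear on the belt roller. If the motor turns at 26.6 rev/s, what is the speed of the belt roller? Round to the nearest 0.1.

the motor → shaft II (belt, 30/16): 26.6 ÷ 1.875 = 14.187 rev/s
shaft II → shaft III (chain, 38/107): 14.187 ÷ 0.35514 = 39.947 rev/s
shaft III → the belt roller (gear mesh, 15/34): 39.947 ÷ 0.44118 = 90.546 rev/s

90.5 rev/s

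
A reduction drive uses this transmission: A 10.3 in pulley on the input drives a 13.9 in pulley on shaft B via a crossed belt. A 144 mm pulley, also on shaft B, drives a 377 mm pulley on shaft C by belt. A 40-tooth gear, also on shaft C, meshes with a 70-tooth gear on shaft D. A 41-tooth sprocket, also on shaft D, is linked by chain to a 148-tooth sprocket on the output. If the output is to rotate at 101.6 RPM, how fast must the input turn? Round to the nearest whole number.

2268 RPM

Overall ratio R = 1.3495 × 2.6181 × 1.75 × 3.6098 = 22.319.
Required input speed = output speed × R = 101.6 × 22.319 = 2267.6 RPM.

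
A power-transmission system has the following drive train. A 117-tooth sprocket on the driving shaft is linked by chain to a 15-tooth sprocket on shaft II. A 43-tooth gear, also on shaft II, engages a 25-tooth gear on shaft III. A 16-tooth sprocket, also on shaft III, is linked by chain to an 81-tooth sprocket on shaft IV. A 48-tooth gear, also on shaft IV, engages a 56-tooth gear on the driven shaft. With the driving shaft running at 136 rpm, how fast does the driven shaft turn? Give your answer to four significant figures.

308.9 rpm

Chain: ratio = 15/117 = 0.12821, so shaft II turns at 136 / 0.12821 = 1060.8 rpm.
Gear mesh: ratio = 25/43 = 0.5814, so shaft III turns at 1060.8 / 0.5814 = 1824.6 rpm.
Chain: ratio = 81/16 = 5.0625, so shaft IV turns at 1824.6 / 5.0625 = 360.41 rpm.
Gear mesh: ratio = 56/48 = 1.1667, so the driven shaft turns at 360.41 / 1.1667 = 308.92 rpm.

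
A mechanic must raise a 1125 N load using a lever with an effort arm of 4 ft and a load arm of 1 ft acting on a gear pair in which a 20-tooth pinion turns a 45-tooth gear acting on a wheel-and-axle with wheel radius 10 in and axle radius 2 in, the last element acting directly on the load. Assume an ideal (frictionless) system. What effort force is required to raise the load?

Lever MA = effort arm / load arm = 4/1 = 4.
Gear pair MA = 45/20 = 2.25.
Wheel-and-axle MA = R/r = 10/2 = 5.
Combined ideal MA = 4 × 2.25 × 5 = 45.
Effort = load / MA = 1125 / 45 = 25 N.

25 N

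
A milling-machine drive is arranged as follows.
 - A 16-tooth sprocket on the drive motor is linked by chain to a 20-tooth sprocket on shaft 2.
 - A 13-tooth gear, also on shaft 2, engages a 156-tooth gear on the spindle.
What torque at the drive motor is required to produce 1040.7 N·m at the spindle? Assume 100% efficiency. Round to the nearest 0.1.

69.4 N·m

Overall ratio R = 1.25 × 12 = 15.
Input torque = output torque / R = 1040.7 / 15 = 69.38 N·m.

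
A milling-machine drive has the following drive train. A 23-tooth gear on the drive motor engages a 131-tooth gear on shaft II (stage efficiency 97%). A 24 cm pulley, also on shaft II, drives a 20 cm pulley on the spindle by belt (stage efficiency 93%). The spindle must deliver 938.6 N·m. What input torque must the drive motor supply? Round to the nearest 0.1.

Overall ratio R = 5.6957 × 0.83333 = 4.7464; overall efficiency η = 0.97 × 0.93 = 0.9021.
Input torque = output torque / (R × η) = 938.6 / (4.7464 × 0.9021) = 219.21 N·m.

219.2 N·m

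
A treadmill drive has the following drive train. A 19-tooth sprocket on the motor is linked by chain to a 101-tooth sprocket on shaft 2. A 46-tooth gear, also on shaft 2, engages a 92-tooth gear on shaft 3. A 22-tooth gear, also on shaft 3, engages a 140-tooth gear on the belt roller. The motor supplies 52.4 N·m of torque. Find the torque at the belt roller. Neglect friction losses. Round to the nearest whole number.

chain 101/19 = 5.3158 → τ = 52.4·5.3158 = 278.55 N·m
gear mesh 92/46 = 2 → τ = 278.55·2 = 557.09 N·m
gear mesh 140/22 = 6.3636 → τ = 557.09·6.3636 = 3545.1 N·m

3545 N·m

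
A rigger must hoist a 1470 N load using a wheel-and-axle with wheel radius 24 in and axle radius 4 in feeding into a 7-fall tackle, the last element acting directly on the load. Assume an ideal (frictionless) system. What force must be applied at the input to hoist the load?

Wheel-and-axle MA = R/r = 24/4 = 6.
Block-and-tackle MA = number of supporting rope parts = 7.
Combined ideal MA = 6 × 7 = 42.
Effort = load / MA = 1470 / 42 = 35 N.

35 N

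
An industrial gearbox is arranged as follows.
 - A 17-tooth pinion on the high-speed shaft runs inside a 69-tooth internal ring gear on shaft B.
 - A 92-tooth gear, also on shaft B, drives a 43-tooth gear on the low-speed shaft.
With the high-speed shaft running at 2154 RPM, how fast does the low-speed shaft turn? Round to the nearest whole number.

Internal gear: ratio = 69/17 = 4.0588, so shaft B turns at 2154 / 4.0588 = 530.7 RPM.
Gear mesh: ratio = 43/92 = 0.46739, so the low-speed shaft turns at 530.7 / 0.46739 = 1135.4 RPM.

1135 RPM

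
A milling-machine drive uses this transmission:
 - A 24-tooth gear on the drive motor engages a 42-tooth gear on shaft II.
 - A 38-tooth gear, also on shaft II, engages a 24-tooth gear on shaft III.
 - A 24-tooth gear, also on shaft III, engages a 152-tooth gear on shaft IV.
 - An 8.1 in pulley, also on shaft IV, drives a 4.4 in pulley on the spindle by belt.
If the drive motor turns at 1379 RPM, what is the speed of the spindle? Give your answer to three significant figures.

363 RPM

the drive motor → shaft II (gear mesh, 42/24): 1379 ÷ 1.75 = 788 RPM
shaft II → shaft III (gear mesh, 24/38): 788 ÷ 0.63158 = 1247.7 RPM
shaft III → shaft IV (gear mesh, 152/24): 1247.7 ÷ 6.3333 = 197 RPM
shaft IV → the spindle (belt, 4.4/8.1): 197 ÷ 0.54321 = 362.66 RPM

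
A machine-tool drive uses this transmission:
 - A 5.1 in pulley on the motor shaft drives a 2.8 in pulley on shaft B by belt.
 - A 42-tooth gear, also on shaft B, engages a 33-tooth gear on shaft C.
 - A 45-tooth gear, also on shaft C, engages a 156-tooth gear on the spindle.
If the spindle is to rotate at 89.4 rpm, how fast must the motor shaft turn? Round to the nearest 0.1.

Overall ratio R = 0.54902 × 0.78571 × 3.4667 = 1.4954.
Required input speed = output speed × R = 89.4 × 1.4954 = 133.69 rpm.

133.7 rpm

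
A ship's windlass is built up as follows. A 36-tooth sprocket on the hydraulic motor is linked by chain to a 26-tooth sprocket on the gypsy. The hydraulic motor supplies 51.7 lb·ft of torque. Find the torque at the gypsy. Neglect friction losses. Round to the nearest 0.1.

After the chain (26/36): 51.7 × 0.72222 = 37.339 lb·ft

37.3 lb·ft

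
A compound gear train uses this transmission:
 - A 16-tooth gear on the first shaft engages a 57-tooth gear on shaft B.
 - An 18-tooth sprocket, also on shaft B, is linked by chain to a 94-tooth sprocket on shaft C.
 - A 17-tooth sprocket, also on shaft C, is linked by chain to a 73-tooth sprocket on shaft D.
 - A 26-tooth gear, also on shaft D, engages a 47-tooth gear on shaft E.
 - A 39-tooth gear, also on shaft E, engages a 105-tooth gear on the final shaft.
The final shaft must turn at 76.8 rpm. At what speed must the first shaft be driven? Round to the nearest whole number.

29860 rpm

Overall ratio R = 3.5625 × 5.2222 × 4.2941 × 1.8077 × 2.6923 = 388.81.
Required input speed = output speed × R = 76.8 × 388.81 = 29860 rpm.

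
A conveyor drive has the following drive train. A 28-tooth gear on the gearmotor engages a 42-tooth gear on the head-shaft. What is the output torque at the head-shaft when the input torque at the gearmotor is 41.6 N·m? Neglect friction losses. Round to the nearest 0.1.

gear mesh 42/28 = 1.5 → τ = 41.6·1.5 = 62.4 N·m

62.4 N·m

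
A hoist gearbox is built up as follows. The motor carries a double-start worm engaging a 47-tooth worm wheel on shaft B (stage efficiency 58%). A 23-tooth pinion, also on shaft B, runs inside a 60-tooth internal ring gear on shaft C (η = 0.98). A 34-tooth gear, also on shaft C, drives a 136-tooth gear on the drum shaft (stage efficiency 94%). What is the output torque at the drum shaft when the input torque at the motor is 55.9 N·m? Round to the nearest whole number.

7324 N·m

Worm: ratio = 47/2 = 23.5; torque at shaft B = 55.9 × 23.5 × 0.58 = 761.92 N·m.
Internal gear: ratio = 60/23 = 2.6087; torque at shaft C = 761.92 × 2.6087 × 0.98 = 1947.9 N·m.
Gear mesh: ratio = 136/34 = 4; torque at the drum shaft = 1947.9 × 4 × 0.94 = 7323.9 N·m.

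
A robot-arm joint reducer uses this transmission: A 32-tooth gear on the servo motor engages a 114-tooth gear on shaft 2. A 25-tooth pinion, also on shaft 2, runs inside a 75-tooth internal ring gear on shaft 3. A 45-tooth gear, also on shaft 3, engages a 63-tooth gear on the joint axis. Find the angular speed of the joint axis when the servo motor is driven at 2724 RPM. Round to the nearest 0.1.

182.1 RPM

Gear mesh: ratio = 114/32 = 3.5625, so shaft 2 turns at 2724 / 3.5625 = 764.63 RPM.
Internal gear: ratio = 75/25 = 3, so shaft 3 turns at 764.63 / 3 = 254.88 RPM.
Gear mesh: ratio = 63/45 = 1.4, so the joint axis turns at 254.88 / 1.4 = 182.06 RPM.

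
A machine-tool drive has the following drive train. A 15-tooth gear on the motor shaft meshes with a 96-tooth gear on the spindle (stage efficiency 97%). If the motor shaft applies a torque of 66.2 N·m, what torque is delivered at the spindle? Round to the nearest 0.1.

411.0 N·m

Gear mesh: ratio = 96/15 = 6.4; torque at the spindle = 66.2 × 6.4 × 0.97 = 410.97 N·m.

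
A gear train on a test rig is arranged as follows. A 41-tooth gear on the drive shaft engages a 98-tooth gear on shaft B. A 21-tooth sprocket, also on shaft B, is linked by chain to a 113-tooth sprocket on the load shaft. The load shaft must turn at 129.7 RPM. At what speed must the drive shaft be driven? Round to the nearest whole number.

Overall ratio R = 2.3902 × 5.381 = 12.862.
Required input speed = output speed × R = 129.7 × 12.862 = 1668.2 RPM.

1668 RPM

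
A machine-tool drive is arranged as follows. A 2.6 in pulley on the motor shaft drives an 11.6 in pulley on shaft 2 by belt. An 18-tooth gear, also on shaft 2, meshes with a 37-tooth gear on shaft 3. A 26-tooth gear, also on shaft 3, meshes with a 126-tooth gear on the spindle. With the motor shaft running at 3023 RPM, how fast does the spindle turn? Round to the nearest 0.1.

belt 11.6/2.6 = 4.4615 → 3023/4.4615 = 677.57 RPM
gear mesh 37/18 = 2.0556 → 677.57/2.0556 = 329.63 RPM
gear mesh 126/26 = 4.8462 → 329.63/4.8462 = 68.019 RPM

68.0 RPM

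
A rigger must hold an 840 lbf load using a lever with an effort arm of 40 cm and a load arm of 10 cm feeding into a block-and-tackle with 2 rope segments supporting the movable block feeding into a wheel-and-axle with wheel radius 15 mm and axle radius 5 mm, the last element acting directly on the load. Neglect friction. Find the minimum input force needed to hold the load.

35 lbf

Lever MA = effort arm / load arm = 40/10 = 4.
Block-and-tackle MA = number of supporting rope parts = 2.
Wheel-and-axle MA = R/r = 15/5 = 3.
Combined ideal MA = 4 × 2 × 3 = 24.
Effort = load / MA = 840 / 24 = 35 lbf.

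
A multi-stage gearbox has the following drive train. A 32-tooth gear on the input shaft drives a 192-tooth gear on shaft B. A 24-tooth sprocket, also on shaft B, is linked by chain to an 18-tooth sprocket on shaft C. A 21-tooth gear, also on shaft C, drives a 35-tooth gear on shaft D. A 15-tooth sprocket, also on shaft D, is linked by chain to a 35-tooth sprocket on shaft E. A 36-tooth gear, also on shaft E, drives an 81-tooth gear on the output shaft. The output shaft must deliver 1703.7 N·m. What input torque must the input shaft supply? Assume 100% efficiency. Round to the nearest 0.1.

Overall ratio R = 6 × 0.75 × 1.6667 × 2.3333 × 2.25 = 39.375.
Input torque = output torque / R = 1703.7 / 39.375 = 43.269 N·m.

43.3 N·m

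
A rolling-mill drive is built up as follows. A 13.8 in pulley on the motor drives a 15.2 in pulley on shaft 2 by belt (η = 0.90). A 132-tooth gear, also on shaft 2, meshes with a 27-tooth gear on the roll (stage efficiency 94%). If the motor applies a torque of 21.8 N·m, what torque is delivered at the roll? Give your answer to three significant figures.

After the belt (15.2/13.8): 21.8 × 1.1014 × 0.90 = 21.61 N·m
After the gear mesh (27/132): 21.61 × 0.20455 × 0.94 = 4.1551 N·m

4.16 N·m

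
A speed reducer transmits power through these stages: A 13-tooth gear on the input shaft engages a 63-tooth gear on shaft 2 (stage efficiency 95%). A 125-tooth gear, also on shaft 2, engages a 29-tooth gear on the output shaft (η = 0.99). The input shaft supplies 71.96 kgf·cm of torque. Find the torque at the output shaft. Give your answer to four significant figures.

gear mesh 63/13 = 4.8462 → τ = 71.96·4.8462·0.95 = 331.29 kgf·cm
gear mesh 29/125 = 0.232 → τ = 331.29·0.232·0.99 = 76.091 kgf·cm

76.09 kgf·cm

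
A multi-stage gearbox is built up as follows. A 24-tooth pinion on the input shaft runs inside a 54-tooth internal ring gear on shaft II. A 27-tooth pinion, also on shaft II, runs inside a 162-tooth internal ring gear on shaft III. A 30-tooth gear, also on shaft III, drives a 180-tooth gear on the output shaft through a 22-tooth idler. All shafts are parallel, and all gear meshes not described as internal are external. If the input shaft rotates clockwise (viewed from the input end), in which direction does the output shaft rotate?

clockwise

the input shaft → shaft II: internal mesh, same direction → CW.
shaft II → shaft III: internal mesh, same direction → CW.
shaft III → the output shaft: driver → idler → driven is 2 external meshes, 2 reversals → CW.
2 reversals in total — an even number — so the output shaft turns the same way as the input shaft.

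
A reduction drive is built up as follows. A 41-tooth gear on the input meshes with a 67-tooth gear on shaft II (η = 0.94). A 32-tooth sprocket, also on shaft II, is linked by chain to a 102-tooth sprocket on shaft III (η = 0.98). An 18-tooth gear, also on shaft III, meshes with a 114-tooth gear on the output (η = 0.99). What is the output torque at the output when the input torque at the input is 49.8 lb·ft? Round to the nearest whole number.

1498 lb·ft

Gear mesh: ratio = 67/41 = 1.6341; torque at shaft II = 49.8 × 1.6341 × 0.94 = 76.498 lb·ft.
Chain: ratio = 102/32 = 3.1875; torque at shaft III = 76.498 × 3.1875 × 0.98 = 238.96 lb·ft.
Gear mesh: ratio = 114/18 = 6.3333; torque at the output = 238.96 × 6.3333 × 0.99 = 1498.3 lb·ft.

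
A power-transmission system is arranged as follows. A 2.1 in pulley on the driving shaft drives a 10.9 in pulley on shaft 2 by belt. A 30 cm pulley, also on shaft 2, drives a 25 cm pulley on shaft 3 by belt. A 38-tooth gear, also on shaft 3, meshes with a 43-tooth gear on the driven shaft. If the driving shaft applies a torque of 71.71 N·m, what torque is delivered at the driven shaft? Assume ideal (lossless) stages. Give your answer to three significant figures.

Belt: ratio = 10.9/2.1 = 5.1905; torque at shaft 2 = 71.71 × 5.1905 = 372.21 N·m.
Belt: ratio = 25/30 = 0.83333; torque at shaft 3 = 372.21 × 0.83333 = 310.17 N·m.
Gear mesh: ratio = 43/38 = 1.1316; torque at the driven shaft = 310.17 × 1.1316 = 350.99 N·m.

351 N·m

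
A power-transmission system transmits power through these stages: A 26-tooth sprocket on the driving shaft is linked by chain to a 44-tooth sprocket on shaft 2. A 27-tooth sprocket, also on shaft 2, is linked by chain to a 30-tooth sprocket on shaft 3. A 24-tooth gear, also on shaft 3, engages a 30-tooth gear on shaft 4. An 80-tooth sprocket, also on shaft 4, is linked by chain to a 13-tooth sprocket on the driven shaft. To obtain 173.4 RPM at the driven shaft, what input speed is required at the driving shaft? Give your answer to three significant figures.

Overall ratio R = 1.6923 × 1.1111 × 1.25 × 0.1625 = 0.38194.
Required input speed = output speed × R = 173.4 × 0.38194 = 66.229 RPM.

66.2 RPM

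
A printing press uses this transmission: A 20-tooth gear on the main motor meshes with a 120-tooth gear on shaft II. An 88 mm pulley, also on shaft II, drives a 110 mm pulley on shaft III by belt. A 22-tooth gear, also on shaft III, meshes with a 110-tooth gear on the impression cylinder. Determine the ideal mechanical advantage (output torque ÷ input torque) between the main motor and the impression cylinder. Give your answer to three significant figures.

37.5

Each stage contributes driven/driver: gear mesh 120/20 = 6, belt 110/88 = 1.25, gear mesh 110/22 = 5.
Overall: 6 × 1.25 × 5 = 37.5.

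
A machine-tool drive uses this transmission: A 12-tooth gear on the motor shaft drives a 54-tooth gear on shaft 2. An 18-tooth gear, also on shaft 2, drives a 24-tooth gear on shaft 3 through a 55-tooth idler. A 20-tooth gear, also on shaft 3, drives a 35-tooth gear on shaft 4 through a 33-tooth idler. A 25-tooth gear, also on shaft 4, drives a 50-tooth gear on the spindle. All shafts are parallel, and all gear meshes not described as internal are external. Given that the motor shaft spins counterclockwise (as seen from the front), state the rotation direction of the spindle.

counterclockwise

the motor shaft → shaft 2: external mesh, 1 reversal → CW.
shaft 2 → shaft 3: driver → idler → driven is 2 external meshes, 2 reversals → CW.
shaft 3 → shaft 4: driver → idler → driven is 2 external meshes, 2 reversals → CW.
shaft 4 → the spindle: external mesh, 1 reversal → CCW.
6 reversals in total — an even number — so the spindle turns the same way as the motor shaft.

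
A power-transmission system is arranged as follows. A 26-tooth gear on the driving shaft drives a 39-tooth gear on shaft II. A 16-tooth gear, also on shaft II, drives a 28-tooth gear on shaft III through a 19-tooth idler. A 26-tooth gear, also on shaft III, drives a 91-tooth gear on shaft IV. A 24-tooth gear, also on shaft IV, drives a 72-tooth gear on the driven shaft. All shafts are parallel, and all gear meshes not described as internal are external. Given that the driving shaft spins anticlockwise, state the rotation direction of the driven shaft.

clockwise

the driving shaft → shaft II: external mesh, 1 reversal → CW.
shaft II → shaft III: driver → idler → driven is 2 external meshes, 2 reversals → CW.
shaft III → shaft IV: external mesh, 1 reversal → CCW.
shaft IV → the driven shaft: external mesh, 1 reversal → CW.
5 reversals in total — an odd number — so the driven shaft turns opposite to the driving shaft.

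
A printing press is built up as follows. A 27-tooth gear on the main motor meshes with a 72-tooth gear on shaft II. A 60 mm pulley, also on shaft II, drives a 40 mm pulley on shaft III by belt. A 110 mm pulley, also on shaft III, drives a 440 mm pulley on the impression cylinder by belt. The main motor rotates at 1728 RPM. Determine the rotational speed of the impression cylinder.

Gear mesh: ratio = 72/27 = 2.6667, so shaft II turns at 1728 / 2.6667 = 648 RPM.
Belt: ratio = 40/60 = 0.66667, so shaft III turns at 648 / 0.66667 = 972 RPM.
Belt: ratio = 440/110 = 4, so the impression cylinder turns at 972 / 4 = 243 RPM.

243 RPM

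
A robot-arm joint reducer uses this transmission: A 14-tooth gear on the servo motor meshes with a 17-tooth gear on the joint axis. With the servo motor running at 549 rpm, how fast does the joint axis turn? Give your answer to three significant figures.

452 rpm

the servo motor → the joint axis (gear mesh, 17/14): 549 ÷ 1.2143 = 452.12 rpm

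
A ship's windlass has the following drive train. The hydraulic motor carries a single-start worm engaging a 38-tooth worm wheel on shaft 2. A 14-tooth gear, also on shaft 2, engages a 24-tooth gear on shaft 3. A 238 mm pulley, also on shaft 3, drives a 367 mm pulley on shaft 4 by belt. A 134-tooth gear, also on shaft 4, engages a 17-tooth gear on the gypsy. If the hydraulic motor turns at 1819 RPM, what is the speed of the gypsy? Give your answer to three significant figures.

143 RPM

worm 38/1 = 38 → 1819/38 = 47.868 RPM
gear mesh 24/14 = 1.7143 → 47.868/1.7143 = 27.923 RPM
belt 367/238 = 1.542 → 27.923/1.542 = 18.108 RPM
gear mesh 17/134 = 0.12687 → 18.108/0.12687 = 142.74 RPM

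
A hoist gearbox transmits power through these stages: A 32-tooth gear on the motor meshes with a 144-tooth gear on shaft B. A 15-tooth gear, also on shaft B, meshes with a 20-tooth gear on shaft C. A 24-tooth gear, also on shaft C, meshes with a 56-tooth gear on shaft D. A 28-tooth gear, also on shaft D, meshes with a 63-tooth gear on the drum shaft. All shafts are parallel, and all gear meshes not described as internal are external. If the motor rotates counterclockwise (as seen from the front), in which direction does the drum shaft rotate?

counterclockwise

the motor → shaft B: external mesh, 1 reversal → CW.
shaft B → shaft C: external mesh, 1 reversal → CCW.
shaft C → shaft D: external mesh, 1 reversal → CW.
shaft D → the drum shaft: external mesh, 1 reversal → CCW.
4 reversals in total — an even number — so the drum shaft turns the same way as the motor.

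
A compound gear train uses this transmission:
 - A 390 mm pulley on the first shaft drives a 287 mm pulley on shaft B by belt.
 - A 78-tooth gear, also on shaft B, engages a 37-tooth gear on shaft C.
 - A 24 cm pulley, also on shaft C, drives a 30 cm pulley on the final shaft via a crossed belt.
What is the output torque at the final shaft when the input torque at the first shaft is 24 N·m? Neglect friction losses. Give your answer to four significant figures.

belt 287/390 = 0.7359 → τ = 24·0.7359 = 17.662 N·m
gear mesh 37/78 = 0.47436 → τ = 17.662·0.47436 = 8.3779 N·m
belt 30/24 = 1.25 → τ = 8.3779·1.25 = 10.472 N·m

10.47 N·m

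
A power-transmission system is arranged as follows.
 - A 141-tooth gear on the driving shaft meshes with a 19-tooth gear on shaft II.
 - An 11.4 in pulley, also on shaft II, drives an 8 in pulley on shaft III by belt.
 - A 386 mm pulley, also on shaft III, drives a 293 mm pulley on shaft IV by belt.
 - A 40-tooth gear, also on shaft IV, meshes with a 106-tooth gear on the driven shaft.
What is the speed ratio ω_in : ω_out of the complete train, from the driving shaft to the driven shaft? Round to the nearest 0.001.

0.190

Each stage contributes driven/driver: gear mesh 19/141 = 0.13475, belt 8/11.4 = 0.70175, belt 293/386 = 0.75907, gear mesh 106/40 = 2.65.
Overall: 0.13475 × 0.70175 × 0.75907 × 2.65 = 0.19022.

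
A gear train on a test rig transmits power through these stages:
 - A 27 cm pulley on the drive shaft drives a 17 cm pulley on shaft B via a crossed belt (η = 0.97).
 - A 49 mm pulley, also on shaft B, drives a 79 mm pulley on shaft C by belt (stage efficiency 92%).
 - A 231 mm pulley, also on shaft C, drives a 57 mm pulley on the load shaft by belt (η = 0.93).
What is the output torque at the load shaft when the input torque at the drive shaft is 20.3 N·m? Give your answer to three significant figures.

4.22 N·m

After the belt (17/27): 20.3 × 0.62963 × 0.97 = 12.398 N·m
After the belt (79/49): 12.398 × 1.6122 × 0.92 = 18.39 N·m
After the belt (57/231): 18.39 × 0.24675 × 0.93 = 4.22 N·m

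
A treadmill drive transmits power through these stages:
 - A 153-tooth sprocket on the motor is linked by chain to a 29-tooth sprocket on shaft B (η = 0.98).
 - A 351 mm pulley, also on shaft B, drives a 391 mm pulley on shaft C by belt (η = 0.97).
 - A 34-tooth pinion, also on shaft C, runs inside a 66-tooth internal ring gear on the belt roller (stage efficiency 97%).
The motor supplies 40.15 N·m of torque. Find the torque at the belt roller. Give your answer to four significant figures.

After the chain (29/153): 40.15 × 0.18954 × 0.98 = 7.4579 N·m
After the belt (391/351): 7.4579 × 1.114 × 0.97 = 8.0586 N·m
After the internal gear (66/34): 8.0586 × 1.9412 × 0.97 = 15.174 N·m

15.17 N·m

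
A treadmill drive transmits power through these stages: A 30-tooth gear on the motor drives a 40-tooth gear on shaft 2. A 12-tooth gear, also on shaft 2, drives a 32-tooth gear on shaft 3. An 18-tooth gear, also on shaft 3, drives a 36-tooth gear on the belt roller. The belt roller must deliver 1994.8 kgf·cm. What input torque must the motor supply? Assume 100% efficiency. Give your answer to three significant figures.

281 kgf·cm

Overall ratio R = 1.3333 × 2.6667 × 2 = 7.1111.
Input torque = output torque / R = 1994.8 / 7.1111 = 280.52 kgf·cm.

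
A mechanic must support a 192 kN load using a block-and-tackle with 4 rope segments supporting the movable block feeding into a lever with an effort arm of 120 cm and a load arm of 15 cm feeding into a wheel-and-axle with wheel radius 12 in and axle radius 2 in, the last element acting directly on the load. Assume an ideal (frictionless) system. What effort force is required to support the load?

Block-and-tackle MA = number of supporting rope parts = 4.
Lever MA = effort arm / load arm = 120/15 = 8.
Wheel-and-axle MA = R/r = 12/2 = 6.
Combined ideal MA = 4 × 8 × 6 = 192.
Effort = load / MA = 192 / 192 = 1 kN.

1 kN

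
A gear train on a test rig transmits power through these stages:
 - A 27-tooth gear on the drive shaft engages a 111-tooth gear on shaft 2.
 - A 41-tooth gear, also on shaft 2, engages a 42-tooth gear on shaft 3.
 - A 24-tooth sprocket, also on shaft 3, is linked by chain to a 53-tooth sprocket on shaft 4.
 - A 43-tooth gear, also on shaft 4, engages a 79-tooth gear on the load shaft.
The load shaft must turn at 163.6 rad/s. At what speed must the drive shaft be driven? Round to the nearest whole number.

2795 rad/s

Overall ratio R = 4.1111 × 1.0244 × 2.2083 × 1.8372 = 17.086.
Required input speed = output speed × R = 163.6 × 17.086 = 2795.3 rad/s.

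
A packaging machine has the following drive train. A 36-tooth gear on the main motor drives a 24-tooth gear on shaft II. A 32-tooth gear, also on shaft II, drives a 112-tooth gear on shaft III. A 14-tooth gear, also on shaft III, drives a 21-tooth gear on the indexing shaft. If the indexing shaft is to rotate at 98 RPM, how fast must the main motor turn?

343 RPM

Overall ratio R = 0.66667 × 3.5 × 1.5 = 3.5.
Required input speed = output speed × R = 98 × 3.5 = 343 RPM.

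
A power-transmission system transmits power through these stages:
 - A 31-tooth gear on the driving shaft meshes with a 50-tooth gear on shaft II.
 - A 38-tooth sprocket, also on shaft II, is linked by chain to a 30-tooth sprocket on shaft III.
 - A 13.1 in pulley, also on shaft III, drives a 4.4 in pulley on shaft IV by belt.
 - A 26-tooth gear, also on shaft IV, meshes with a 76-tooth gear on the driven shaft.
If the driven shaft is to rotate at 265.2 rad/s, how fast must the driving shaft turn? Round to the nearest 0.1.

331.5 rad/s

Overall ratio R = 1.6129 × 0.78947 × 0.33588 × 2.9231 = 1.2502.
Required input speed = output speed × R = 265.2 × 1.2502 = 331.54 rad/s.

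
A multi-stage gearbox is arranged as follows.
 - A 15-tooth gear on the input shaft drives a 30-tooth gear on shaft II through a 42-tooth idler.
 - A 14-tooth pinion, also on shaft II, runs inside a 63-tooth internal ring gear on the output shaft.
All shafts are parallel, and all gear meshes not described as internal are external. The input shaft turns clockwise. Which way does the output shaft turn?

clockwise

the input shaft → shaft II: driver → idler → driven is 2 external meshes, 2 reversals → CW.
shaft II → the output shaft: internal mesh, same direction → CW.
2 reversals in total — an even number — so the output shaft turns the same way as the input shaft.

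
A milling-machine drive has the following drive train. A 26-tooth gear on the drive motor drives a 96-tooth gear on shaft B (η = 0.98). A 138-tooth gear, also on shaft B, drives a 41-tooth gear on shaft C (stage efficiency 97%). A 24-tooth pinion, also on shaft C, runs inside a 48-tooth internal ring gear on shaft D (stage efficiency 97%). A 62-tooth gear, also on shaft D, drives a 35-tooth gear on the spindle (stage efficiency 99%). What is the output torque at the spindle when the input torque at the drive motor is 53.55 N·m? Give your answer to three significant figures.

gear mesh 96/26 = 3.6923 → τ = 53.55·3.6923·0.98 = 193.77 N·m
gear mesh 41/138 = 0.2971 → τ = 193.77·0.2971·0.97 = 55.842 N·m
internal gear 48/24 = 2 → τ = 55.842·2·0.97 = 108.33 N·m
gear mesh 35/62 = 0.56452 → τ = 108.33·0.56452·0.99 = 60.544 N·m

60.5 N·m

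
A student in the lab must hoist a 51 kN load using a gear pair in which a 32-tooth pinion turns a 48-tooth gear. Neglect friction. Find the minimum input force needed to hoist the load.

34 kN

Gear pair MA = 48/32 = 1.5.
Effort = load / MA = 51 / 1.5 = 34 kN.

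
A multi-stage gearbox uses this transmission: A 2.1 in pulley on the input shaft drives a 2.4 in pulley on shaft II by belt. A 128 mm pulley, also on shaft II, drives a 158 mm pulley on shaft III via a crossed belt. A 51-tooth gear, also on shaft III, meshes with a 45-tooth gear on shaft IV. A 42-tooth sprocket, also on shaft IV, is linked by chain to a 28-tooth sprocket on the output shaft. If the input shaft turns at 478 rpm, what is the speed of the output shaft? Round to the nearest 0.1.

belt 2.4/2.1 = 1.1429 → 478/1.1429 = 418.25 rpm
belt 158/128 = 1.2344 → 418.25/1.2344 = 338.84 rpm
gear mesh 45/51 = 0.88235 → 338.84/0.88235 = 384.01 rpm
chain 28/42 = 0.66667 → 384.01/0.66667 = 576.02 rpm

576.0 rpm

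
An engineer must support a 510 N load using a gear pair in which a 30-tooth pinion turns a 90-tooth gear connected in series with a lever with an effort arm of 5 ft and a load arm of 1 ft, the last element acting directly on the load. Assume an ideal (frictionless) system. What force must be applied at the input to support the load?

Gear pair MA = 90/30 = 3.
Lever MA = effort arm / load arm = 5/1 = 5.
Combined ideal MA = 3 × 5 = 15.
Effort = load / MA = 510 / 15 = 34 N.

34 N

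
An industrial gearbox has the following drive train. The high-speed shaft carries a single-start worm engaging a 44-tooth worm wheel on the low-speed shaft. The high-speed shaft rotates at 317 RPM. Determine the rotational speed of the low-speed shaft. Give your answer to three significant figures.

7.20 RPM

worm 44/1 = 44 → 317/44 = 7.2045 RPM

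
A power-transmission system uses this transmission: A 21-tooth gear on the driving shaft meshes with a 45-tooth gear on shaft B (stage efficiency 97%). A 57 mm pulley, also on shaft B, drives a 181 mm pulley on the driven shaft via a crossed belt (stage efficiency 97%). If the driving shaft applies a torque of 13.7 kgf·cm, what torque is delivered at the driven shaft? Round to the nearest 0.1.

gear mesh 45/21 = 2.1429 → τ = 13.7·2.1429·0.97 = 28.476 kgf·cm
belt 181/57 = 3.1754 → τ = 28.476·3.1754·0.97 = 87.712 kgf·cm

87.7 kgf·cm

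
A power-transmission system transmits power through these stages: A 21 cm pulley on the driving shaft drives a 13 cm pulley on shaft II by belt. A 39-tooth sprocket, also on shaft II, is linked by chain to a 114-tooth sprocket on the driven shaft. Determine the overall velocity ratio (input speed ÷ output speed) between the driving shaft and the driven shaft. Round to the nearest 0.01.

1.81

Each stage contributes driven/driver: belt 13/21 = 0.61905, chain 114/39 = 2.9231.
Overall: 0.61905 × 2.9231 = 1.8095.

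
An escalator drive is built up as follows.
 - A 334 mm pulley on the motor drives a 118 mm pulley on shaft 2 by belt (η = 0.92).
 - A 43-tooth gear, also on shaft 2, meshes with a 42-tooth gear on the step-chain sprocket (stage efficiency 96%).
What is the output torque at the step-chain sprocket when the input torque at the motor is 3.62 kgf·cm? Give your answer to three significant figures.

belt 118/334 = 0.35329 → τ = 3.62·0.35329·0.92 = 1.1766 kgf·cm
gear mesh 42/43 = 0.97674 → τ = 1.1766·0.97674·0.96 = 1.1033 kgf·cm

1.10 kgf·cm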